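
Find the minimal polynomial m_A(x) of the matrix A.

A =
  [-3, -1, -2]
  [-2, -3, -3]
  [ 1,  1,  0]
x^3 + 6*x^2 + 12*x + 8

The characteristic polynomial is χ_A(x) = (x + 2)^3, so the eigenvalues are known. The minimal polynomial is
  m_A(x) = Π_λ (x − λ)^{k_λ}
where k_λ is the size of the *largest* Jordan block for λ (equivalently, the smallest k with (A − λI)^k v = 0 for every generalised eigenvector v of λ).

  λ = -2: largest Jordan block has size 3, contributing (x + 2)^3

So m_A(x) = (x + 2)^3 = x^3 + 6*x^2 + 12*x + 8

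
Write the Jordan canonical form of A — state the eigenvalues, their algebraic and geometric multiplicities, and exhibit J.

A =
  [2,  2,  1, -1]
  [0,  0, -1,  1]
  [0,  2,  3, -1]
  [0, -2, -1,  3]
J_2(2) ⊕ J_1(2) ⊕ J_1(2)

The characteristic polynomial is
  det(x·I − A) = x^4 - 8*x^3 + 24*x^2 - 32*x + 16 = (x - 2)^4

Eigenvalues and multiplicities (the geometric multiplicity of λ is n − rank(A − λI), which equals the number of Jordan blocks for λ):
  λ = 2: algebraic multiplicity = 4, geometric multiplicity = 3

Determining the block sizes for each eigenvalue:
  λ = 2: 3 blocks summing to 4 forces exactly one block of size 2 and the rest size 1 → block sizes [2, 1, 1]

Assembling the blocks gives a Jordan form
J =
  [2, 1, 0, 0]
  [0, 2, 0, 0]
  [0, 0, 2, 0]
  [0, 0, 0, 2]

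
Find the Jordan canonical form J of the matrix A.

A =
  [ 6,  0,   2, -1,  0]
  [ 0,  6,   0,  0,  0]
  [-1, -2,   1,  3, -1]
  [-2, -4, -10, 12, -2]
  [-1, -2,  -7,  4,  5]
J_2(6) ⊕ J_2(6) ⊕ J_1(6)

The characteristic polynomial is
  det(x·I − A) = x^5 - 30*x^4 + 360*x^3 - 2160*x^2 + 6480*x - 7776 = (x - 6)^5

Eigenvalues and multiplicities (the geometric multiplicity of λ is n − rank(A − λI), which equals the number of Jordan blocks for λ):
  λ = 6: algebraic multiplicity = 5, geometric multiplicity = 3

Determining the block sizes for each eigenvalue:
  λ = 6: with am = 5 and gm = 3, the partition is not yet determined (e.g. several partitions of 5 into 3 parts exist). Let N = A − (6)·I. Computing rank(N^1) = 2, rank(N^2) = 0; the number of blocks of size ≥ j is rank(N^{j−1}) − rank(N^j), giving [3, 2]. So we have 2 block(s) of size 2, 1 block(s) of size 1 → block sizes [2, 2, 1]

Assembling the blocks gives a Jordan form
J =
  [6, 1, 0, 0, 0]
  [0, 6, 0, 0, 0]
  [0, 0, 6, 1, 0]
  [0, 0, 0, 6, 0]
  [0, 0, 0, 0, 6]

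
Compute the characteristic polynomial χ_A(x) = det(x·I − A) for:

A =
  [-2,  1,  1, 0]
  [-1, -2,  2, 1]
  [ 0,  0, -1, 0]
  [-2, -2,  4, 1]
x^4 + 4*x^3 + 6*x^2 + 4*x + 1

Expanding det(x·I − A) (e.g. by cofactor expansion or by noting that A is similar to its Jordan form J, which has the same characteristic polynomial as A) gives
  χ_A(x) = x^4 + 4*x^3 + 6*x^2 + 4*x + 1
which factors as (x + 1)^4. The eigenvalues (with algebraic multiplicities) are λ = -1 with multiplicity 4.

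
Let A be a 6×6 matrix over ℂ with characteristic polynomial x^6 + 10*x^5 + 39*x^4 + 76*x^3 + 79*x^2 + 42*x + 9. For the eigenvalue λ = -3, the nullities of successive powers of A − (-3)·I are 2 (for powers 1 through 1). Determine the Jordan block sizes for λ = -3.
Block sizes for λ = -3: [1, 1]

From the dimensions of kernels of powers, the number of Jordan blocks of size at least j is d_j − d_{j−1} where d_j = dim ker(N^j) (with d_0 = 0). Computing the differences gives [2].
The number of blocks of size exactly k is (#blocks of size ≥ k) − (#blocks of size ≥ k + 1), so the partition is: 2 block(s) of size 1.
In nonincreasing order the block sizes are [1, 1].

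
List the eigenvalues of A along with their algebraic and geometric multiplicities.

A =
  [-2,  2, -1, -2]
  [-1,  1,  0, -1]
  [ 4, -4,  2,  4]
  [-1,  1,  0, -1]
λ = 0: alg = 4, geom = 2

Step 1 — factor the characteristic polynomial to read off the algebraic multiplicities:
  χ_A(x) = x^4

Step 2 — compute geometric multiplicities via the rank-nullity identity g(λ) = n − rank(A − λI):
  rank(A − (0)·I) = 2, so dim ker(A − (0)·I) = n − 2 = 2

Summary:
  λ = 0: algebraic multiplicity = 4, geometric multiplicity = 2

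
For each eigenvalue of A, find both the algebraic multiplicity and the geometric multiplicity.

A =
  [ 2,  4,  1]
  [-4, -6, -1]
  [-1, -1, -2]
λ = -2: alg = 3, geom = 1

Step 1 — factor the characteristic polynomial to read off the algebraic multiplicities:
  χ_A(x) = (x + 2)^3

Step 2 — compute geometric multiplicities via the rank-nullity identity g(λ) = n − rank(A − λI):
  rank(A − (-2)·I) = 2, so dim ker(A − (-2)·I) = n − 2 = 1

Summary:
  λ = -2: algebraic multiplicity = 3, geometric multiplicity = 1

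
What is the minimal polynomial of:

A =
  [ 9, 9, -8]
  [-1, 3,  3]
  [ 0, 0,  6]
x^3 - 18*x^2 + 108*x - 216

The characteristic polynomial is χ_A(x) = (x - 6)^3, so the eigenvalues are known. The minimal polynomial is
  m_A(x) = Π_λ (x − λ)^{k_λ}
where k_λ is the size of the *largest* Jordan block for λ (equivalently, the smallest k with (A − λI)^k v = 0 for every generalised eigenvector v of λ).

  λ = 6: largest Jordan block has size 3, contributing (x − 6)^3

So m_A(x) = (x - 6)^3 = x^3 - 18*x^2 + 108*x - 216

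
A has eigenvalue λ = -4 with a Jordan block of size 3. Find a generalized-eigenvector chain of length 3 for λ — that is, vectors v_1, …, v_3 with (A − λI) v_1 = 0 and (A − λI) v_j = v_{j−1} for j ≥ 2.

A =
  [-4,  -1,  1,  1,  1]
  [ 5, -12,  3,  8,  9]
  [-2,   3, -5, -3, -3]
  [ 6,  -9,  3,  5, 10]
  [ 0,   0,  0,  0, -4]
A Jordan chain for λ = -4 of length 3:
v_1 = (-1, 2, -1, 3, 0)ᵀ
v_2 = (0, 5, -2, 6, 0)ᵀ
v_3 = (1, 0, 0, 0, 0)ᵀ

Let N = A − (-4)·I. We want v_3 with N^3 v_3 = 0 but N^2 v_3 ≠ 0; then v_{j-1} := N · v_j for j = 3, …, 2.

Pick v_3 = (1, 0, 0, 0, 0)ᵀ.
Then v_2 = N · v_3 = (0, 5, -2, 6, 0)ᵀ.
Then v_1 = N · v_2 = (-1, 2, -1, 3, 0)ᵀ.

Sanity check: (A − (-4)·I) v_1 = (0, 0, 0, 0, 0)ᵀ = 0. ✓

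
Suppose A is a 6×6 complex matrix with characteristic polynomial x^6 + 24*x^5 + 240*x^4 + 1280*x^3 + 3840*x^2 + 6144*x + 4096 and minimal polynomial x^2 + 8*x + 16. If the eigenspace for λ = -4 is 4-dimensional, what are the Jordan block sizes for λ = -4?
Block sizes for λ = -4: [2, 2, 1, 1]

Step 1 — from the characteristic polynomial, algebraic multiplicity of λ = -4 is 6. From dim ker(A − (-4)·I) = 4, there are exactly 4 Jordan blocks for λ = -4.
Step 2 — from the minimal polynomial, the factor (x + 4)^2 tells us the largest block for λ = -4 has size 2.
Step 3 — with total size 6, 4 blocks, and largest block 2, the block sizes (in nonincreasing order) are [2, 2, 1, 1].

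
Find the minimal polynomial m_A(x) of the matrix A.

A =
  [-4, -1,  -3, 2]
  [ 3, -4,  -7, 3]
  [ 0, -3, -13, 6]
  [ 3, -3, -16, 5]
x^3 + 12*x^2 + 48*x + 64

The characteristic polynomial is χ_A(x) = (x + 4)^4, so the eigenvalues are known. The minimal polynomial is
  m_A(x) = Π_λ (x − λ)^{k_λ}
where k_λ is the size of the *largest* Jordan block for λ (equivalently, the smallest k with (A − λI)^k v = 0 for every generalised eigenvector v of λ).

  λ = -4: largest Jordan block has size 3, contributing (x + 4)^3

So m_A(x) = (x + 4)^3 = x^3 + 12*x^2 + 48*x + 64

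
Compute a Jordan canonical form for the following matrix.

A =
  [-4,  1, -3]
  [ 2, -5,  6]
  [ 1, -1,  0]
J_2(-3) ⊕ J_1(-3)

The characteristic polynomial is
  det(x·I − A) = x^3 + 9*x^2 + 27*x + 27 = (x + 3)^3

Eigenvalues and multiplicities (the geometric multiplicity of λ is n − rank(A − λI), which equals the number of Jordan blocks for λ):
  λ = -3: algebraic multiplicity = 3, geometric multiplicity = 2

Determining the block sizes for each eigenvalue:
  λ = -3: 2 blocks summing to 3 forces exactly one block of size 2 and the rest size 1 → block sizes [2, 1]

Assembling the blocks gives a Jordan form
J =
  [-3,  1,  0]
  [ 0, -3,  0]
  [ 0,  0, -3]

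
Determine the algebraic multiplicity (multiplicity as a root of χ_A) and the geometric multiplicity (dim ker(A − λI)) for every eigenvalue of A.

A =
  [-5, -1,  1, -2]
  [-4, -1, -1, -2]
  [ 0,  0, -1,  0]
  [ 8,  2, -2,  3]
λ = -1: alg = 4, geom = 2

Step 1 — factor the characteristic polynomial to read off the algebraic multiplicities:
  χ_A(x) = (x + 1)^4

Step 2 — compute geometric multiplicities via the rank-nullity identity g(λ) = n − rank(A − λI):
  rank(A − (-1)·I) = 2, so dim ker(A − (-1)·I) = n − 2 = 2

Summary:
  λ = -1: algebraic multiplicity = 4, geometric multiplicity = 2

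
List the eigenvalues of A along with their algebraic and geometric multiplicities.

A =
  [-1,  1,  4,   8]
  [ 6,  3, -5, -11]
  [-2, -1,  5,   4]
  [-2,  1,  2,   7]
λ = 3: alg = 3, geom = 1; λ = 5: alg = 1, geom = 1

Step 1 — factor the characteristic polynomial to read off the algebraic multiplicities:
  χ_A(x) = (x - 5)*(x - 3)^3

Step 2 — compute geometric multiplicities via the rank-nullity identity g(λ) = n − rank(A − λI):
  rank(A − (3)·I) = 3, so dim ker(A − (3)·I) = n − 3 = 1
  rank(A − (5)·I) = 3, so dim ker(A − (5)·I) = n − 3 = 1

Summary:
  λ = 3: algebraic multiplicity = 3, geometric multiplicity = 1
  λ = 5: algebraic multiplicity = 1, geometric multiplicity = 1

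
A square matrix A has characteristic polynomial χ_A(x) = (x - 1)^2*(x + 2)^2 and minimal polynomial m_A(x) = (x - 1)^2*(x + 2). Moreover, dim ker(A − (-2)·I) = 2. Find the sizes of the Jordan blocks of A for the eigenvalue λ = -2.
Block sizes for λ = -2: [1, 1]

Step 1 — from the characteristic polynomial, algebraic multiplicity of λ = -2 is 2. From dim ker(A − (-2)·I) = 2, there are exactly 2 Jordan blocks for λ = -2.
Step 2 — from the minimal polynomial, the factor (x + 2) tells us the largest block for λ = -2 has size 1.
Step 3 — with total size 2, 2 blocks, and largest block 1, the block sizes (in nonincreasing order) are [1, 1].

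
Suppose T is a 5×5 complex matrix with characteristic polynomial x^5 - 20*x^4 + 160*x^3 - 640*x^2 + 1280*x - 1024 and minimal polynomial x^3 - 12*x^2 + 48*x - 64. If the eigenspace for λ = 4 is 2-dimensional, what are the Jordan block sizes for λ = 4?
Block sizes for λ = 4: [3, 2]

Step 1 — from the characteristic polynomial, algebraic multiplicity of λ = 4 is 5. From dim ker(T − (4)·I) = 2, there are exactly 2 Jordan blocks for λ = 4.
Step 2 — from the minimal polynomial, the factor (x − 4)^3 tells us the largest block for λ = 4 has size 3.
Step 3 — with total size 5, 2 blocks, and largest block 3, the block sizes (in nonincreasing order) are [3, 2].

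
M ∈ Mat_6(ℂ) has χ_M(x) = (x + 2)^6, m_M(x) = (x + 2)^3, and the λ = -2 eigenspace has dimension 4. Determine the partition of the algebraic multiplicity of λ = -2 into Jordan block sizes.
Block sizes for λ = -2: [3, 1, 1, 1]

Step 1 — from the characteristic polynomial, algebraic multiplicity of λ = -2 is 6. From dim ker(M − (-2)·I) = 4, there are exactly 4 Jordan blocks for λ = -2.
Step 2 — from the minimal polynomial, the factor (x + 2)^3 tells us the largest block for λ = -2 has size 3.
Step 3 — with total size 6, 4 blocks, and largest block 3, the block sizes (in nonincreasing order) are [3, 1, 1, 1].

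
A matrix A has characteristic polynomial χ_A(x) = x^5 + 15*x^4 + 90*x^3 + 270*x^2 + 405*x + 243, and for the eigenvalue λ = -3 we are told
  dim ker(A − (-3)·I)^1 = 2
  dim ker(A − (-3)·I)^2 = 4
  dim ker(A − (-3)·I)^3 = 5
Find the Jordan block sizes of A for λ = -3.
Block sizes for λ = -3: [3, 2]

From the dimensions of kernels of powers, the number of Jordan blocks of size at least j is d_j − d_{j−1} where d_j = dim ker(N^j) (with d_0 = 0). Computing the differences gives [2, 2, 1].
The number of blocks of size exactly k is (#blocks of size ≥ k) − (#blocks of size ≥ k + 1), so the partition is: 1 block(s) of size 2, 1 block(s) of size 3.
In nonincreasing order the block sizes are [3, 2].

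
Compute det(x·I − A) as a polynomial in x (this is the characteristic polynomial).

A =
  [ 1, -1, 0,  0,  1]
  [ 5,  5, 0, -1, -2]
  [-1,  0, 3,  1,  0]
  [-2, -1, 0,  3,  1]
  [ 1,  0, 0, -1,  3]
x^5 - 15*x^4 + 90*x^3 - 270*x^2 + 405*x - 243

Expanding det(x·I − A) (e.g. by cofactor expansion or by noting that A is similar to its Jordan form J, which has the same characteristic polynomial as A) gives
  χ_A(x) = x^5 - 15*x^4 + 90*x^3 - 270*x^2 + 405*x - 243
which factors as (x - 3)^5. The eigenvalues (with algebraic multiplicities) are λ = 3 with multiplicity 5.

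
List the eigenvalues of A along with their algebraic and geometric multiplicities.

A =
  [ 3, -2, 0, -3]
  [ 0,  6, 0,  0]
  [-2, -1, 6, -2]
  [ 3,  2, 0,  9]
λ = 6: alg = 4, geom = 2

Step 1 — factor the characteristic polynomial to read off the algebraic multiplicities:
  χ_A(x) = (x - 6)^4

Step 2 — compute geometric multiplicities via the rank-nullity identity g(λ) = n − rank(A − λI):
  rank(A − (6)·I) = 2, so dim ker(A − (6)·I) = n − 2 = 2

Summary:
  λ = 6: algebraic multiplicity = 4, geometric multiplicity = 2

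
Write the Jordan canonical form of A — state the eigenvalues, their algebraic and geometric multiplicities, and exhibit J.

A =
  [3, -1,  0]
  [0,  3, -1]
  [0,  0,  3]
J_3(3)

The characteristic polynomial is
  det(x·I − A) = x^3 - 9*x^2 + 27*x - 27 = (x - 3)^3

Eigenvalues and multiplicities (the geometric multiplicity of λ is n − rank(A − λI), which equals the number of Jordan blocks for λ):
  λ = 3: algebraic multiplicity = 3, geometric multiplicity = 1

Determining the block sizes for each eigenvalue:
  λ = 3: one block (gm = 1), so the single block has size am = 3 → block sizes [3]

Assembling the blocks gives a Jordan form
J =
  [3, 1, 0]
  [0, 3, 1]
  [0, 0, 3]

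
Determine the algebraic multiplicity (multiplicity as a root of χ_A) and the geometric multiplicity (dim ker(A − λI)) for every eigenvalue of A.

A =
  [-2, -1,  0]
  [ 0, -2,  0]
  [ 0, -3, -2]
λ = -2: alg = 3, geom = 2

Step 1 — factor the characteristic polynomial to read off the algebraic multiplicities:
  χ_A(x) = (x + 2)^3

Step 2 — compute geometric multiplicities via the rank-nullity identity g(λ) = n − rank(A − λI):
  rank(A − (-2)·I) = 1, so dim ker(A − (-2)·I) = n − 1 = 2

Summary:
  λ = -2: algebraic multiplicity = 3, geometric multiplicity = 2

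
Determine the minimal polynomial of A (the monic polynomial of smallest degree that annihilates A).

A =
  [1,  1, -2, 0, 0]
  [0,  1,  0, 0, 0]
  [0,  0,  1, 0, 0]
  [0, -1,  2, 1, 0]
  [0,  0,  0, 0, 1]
x^2 - 2*x + 1

The characteristic polynomial is χ_A(x) = (x - 1)^5, so the eigenvalues are known. The minimal polynomial is
  m_A(x) = Π_λ (x − λ)^{k_λ}
where k_λ is the size of the *largest* Jordan block for λ (equivalently, the smallest k with (A − λI)^k v = 0 for every generalised eigenvector v of λ).

  λ = 1: largest Jordan block has size 2, contributing (x − 1)^2

So m_A(x) = (x - 1)^2 = x^2 - 2*x + 1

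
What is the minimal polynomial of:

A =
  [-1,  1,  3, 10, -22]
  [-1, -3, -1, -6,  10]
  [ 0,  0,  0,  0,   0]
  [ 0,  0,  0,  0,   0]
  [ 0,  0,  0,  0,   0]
x^3 + 4*x^2 + 4*x

The characteristic polynomial is χ_A(x) = x^3*(x + 2)^2, so the eigenvalues are known. The minimal polynomial is
  m_A(x) = Π_λ (x − λ)^{k_λ}
where k_λ is the size of the *largest* Jordan block for λ (equivalently, the smallest k with (A − λI)^k v = 0 for every generalised eigenvector v of λ).

  λ = -2: largest Jordan block has size 2, contributing (x + 2)^2
  λ = 0: largest Jordan block has size 1, contributing (x − 0)

So m_A(x) = x*(x + 2)^2 = x^3 + 4*x^2 + 4*x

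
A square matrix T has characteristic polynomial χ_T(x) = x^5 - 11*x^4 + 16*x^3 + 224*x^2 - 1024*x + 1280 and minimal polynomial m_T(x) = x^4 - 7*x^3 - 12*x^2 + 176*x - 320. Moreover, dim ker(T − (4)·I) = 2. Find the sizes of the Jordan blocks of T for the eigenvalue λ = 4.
Block sizes for λ = 4: [3, 1]

Step 1 — from the characteristic polynomial, algebraic multiplicity of λ = 4 is 4. From dim ker(T − (4)·I) = 2, there are exactly 2 Jordan blocks for λ = 4.
Step 2 — from the minimal polynomial, the factor (x − 4)^3 tells us the largest block for λ = 4 has size 3.
Step 3 — with total size 4, 2 blocks, and largest block 3, the block sizes (in nonincreasing order) are [3, 1].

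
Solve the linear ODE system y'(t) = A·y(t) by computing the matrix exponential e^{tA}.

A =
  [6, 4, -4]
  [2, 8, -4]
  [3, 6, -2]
e^{tA} =
  [2*t*exp(4*t) + exp(4*t), 4*t*exp(4*t), -4*t*exp(4*t)]
  [2*t*exp(4*t), 4*t*exp(4*t) + exp(4*t), -4*t*exp(4*t)]
  [3*t*exp(4*t), 6*t*exp(4*t), -6*t*exp(4*t) + exp(4*t)]

Strategy: write A = P · J · P⁻¹ where J is a Jordan canonical form, so e^{tA} = P · e^{tJ} · P⁻¹, and e^{tJ} can be computed block-by-block.

A has Jordan form
J =
  [4, 1, 0]
  [0, 4, 0]
  [0, 0, 4]
(up to reordering of blocks).

Per-block formulas:
  For a 1×1 block at λ = 4: exp(t · [4]) = [e^(4t)].
  For a 2×2 Jordan block J_2(4): exp(t · J_2(4)) = e^(4t)·(I + t·N), where N is the 2×2 nilpotent shift.

After assembling e^{tJ} and conjugating by P, we get:

e^{tA} =
  [2*t*exp(4*t) + exp(4*t), 4*t*exp(4*t), -4*t*exp(4*t)]
  [2*t*exp(4*t), 4*t*exp(4*t) + exp(4*t), -4*t*exp(4*t)]
  [3*t*exp(4*t), 6*t*exp(4*t), -6*t*exp(4*t) + exp(4*t)]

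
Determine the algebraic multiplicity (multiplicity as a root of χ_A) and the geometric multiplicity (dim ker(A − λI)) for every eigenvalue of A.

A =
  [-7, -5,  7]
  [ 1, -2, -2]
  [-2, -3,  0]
λ = -3: alg = 3, geom = 1

Step 1 — factor the characteristic polynomial to read off the algebraic multiplicities:
  χ_A(x) = (x + 3)^3

Step 2 — compute geometric multiplicities via the rank-nullity identity g(λ) = n − rank(A − λI):
  rank(A − (-3)·I) = 2, so dim ker(A − (-3)·I) = n − 2 = 1

Summary:
  λ = -3: algebraic multiplicity = 3, geometric multiplicity = 1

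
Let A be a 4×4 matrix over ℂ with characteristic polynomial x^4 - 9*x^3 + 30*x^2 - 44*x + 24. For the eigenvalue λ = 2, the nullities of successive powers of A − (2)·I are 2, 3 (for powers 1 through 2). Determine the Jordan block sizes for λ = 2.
Block sizes for λ = 2: [2, 1]

From the dimensions of kernels of powers, the number of Jordan blocks of size at least j is d_j − d_{j−1} where d_j = dim ker(N^j) (with d_0 = 0). Computing the differences gives [2, 1].
The number of blocks of size exactly k is (#blocks of size ≥ k) − (#blocks of size ≥ k + 1), so the partition is: 1 block(s) of size 1, 1 block(s) of size 2.
In nonincreasing order the block sizes are [2, 1].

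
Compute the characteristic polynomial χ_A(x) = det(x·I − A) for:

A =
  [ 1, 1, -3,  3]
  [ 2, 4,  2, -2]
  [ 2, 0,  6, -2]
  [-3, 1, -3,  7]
x^4 - 18*x^3 + 120*x^2 - 352*x + 384

Expanding det(x·I − A) (e.g. by cofactor expansion or by noting that A is similar to its Jordan form J, which has the same characteristic polynomial as A) gives
  χ_A(x) = x^4 - 18*x^3 + 120*x^2 - 352*x + 384
which factors as (x - 6)*(x - 4)^3. The eigenvalues (with algebraic multiplicities) are λ = 4 with multiplicity 3, λ = 6 with multiplicity 1.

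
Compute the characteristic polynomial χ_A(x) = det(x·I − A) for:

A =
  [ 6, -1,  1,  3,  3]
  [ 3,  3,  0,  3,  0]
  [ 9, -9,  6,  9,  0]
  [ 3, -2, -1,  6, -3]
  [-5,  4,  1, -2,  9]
x^5 - 30*x^4 + 360*x^3 - 2160*x^2 + 6480*x - 7776

Expanding det(x·I − A) (e.g. by cofactor expansion or by noting that A is similar to its Jordan form J, which has the same characteristic polynomial as A) gives
  χ_A(x) = x^5 - 30*x^4 + 360*x^3 - 2160*x^2 + 6480*x - 7776
which factors as (x - 6)^5. The eigenvalues (with algebraic multiplicities) are λ = 6 with multiplicity 5.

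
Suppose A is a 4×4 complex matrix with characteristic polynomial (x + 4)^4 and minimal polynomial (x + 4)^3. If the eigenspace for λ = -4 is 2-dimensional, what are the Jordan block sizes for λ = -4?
Block sizes for λ = -4: [3, 1]

Step 1 — from the characteristic polynomial, algebraic multiplicity of λ = -4 is 4. From dim ker(A − (-4)·I) = 2, there are exactly 2 Jordan blocks for λ = -4.
Step 2 — from the minimal polynomial, the factor (x + 4)^3 tells us the largest block for λ = -4 has size 3.
Step 3 — with total size 4, 2 blocks, and largest block 3, the block sizes (in nonincreasing order) are [3, 1].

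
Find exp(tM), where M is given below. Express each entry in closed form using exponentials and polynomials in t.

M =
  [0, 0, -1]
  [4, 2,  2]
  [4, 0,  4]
e^{tM} =
  [-2*t*exp(2*t) + exp(2*t), 0, -t*exp(2*t)]
  [4*t*exp(2*t), exp(2*t), 2*t*exp(2*t)]
  [4*t*exp(2*t), 0, 2*t*exp(2*t) + exp(2*t)]

Strategy: write M = P · J · P⁻¹ where J is a Jordan canonical form, so e^{tM} = P · e^{tJ} · P⁻¹, and e^{tJ} can be computed block-by-block.

M has Jordan form
J =
  [2, 1, 0]
  [0, 2, 0]
  [0, 0, 2]
(up to reordering of blocks).

Per-block formulas:
  For a 1×1 block at λ = 2: exp(t · [2]) = [e^(2t)].
  For a 2×2 Jordan block J_2(2): exp(t · J_2(2)) = e^(2t)·(I + t·N), where N is the 2×2 nilpotent shift.

After assembling e^{tJ} and conjugating by P, we get:

e^{tM} =
  [-2*t*exp(2*t) + exp(2*t), 0, -t*exp(2*t)]
  [4*t*exp(2*t), exp(2*t), 2*t*exp(2*t)]
  [4*t*exp(2*t), 0, 2*t*exp(2*t) + exp(2*t)]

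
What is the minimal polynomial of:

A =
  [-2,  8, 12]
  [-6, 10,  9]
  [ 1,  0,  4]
x^3 - 12*x^2 + 48*x - 64

The characteristic polynomial is χ_A(x) = (x - 4)^3, so the eigenvalues are known. The minimal polynomial is
  m_A(x) = Π_λ (x − λ)^{k_λ}
where k_λ is the size of the *largest* Jordan block for λ (equivalently, the smallest k with (A − λI)^k v = 0 for every generalised eigenvector v of λ).

  λ = 4: largest Jordan block has size 3, contributing (x − 4)^3

So m_A(x) = (x - 4)^3 = x^3 - 12*x^2 + 48*x - 64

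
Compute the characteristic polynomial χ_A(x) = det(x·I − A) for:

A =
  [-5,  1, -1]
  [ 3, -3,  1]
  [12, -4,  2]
x^3 + 6*x^2 + 12*x + 8

Expanding det(x·I − A) (e.g. by cofactor expansion or by noting that A is similar to its Jordan form J, which has the same characteristic polynomial as A) gives
  χ_A(x) = x^3 + 6*x^2 + 12*x + 8
which factors as (x + 2)^3. The eigenvalues (with algebraic multiplicities) are λ = -2 with multiplicity 3.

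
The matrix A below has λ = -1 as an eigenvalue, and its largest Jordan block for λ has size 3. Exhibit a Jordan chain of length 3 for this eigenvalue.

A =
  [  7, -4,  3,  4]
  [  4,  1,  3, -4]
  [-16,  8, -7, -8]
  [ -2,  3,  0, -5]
A Jordan chain for λ = -1 of length 3:
v_1 = (-8, 0, 16, 4)ᵀ
v_2 = (8, 4, -16, -2)ᵀ
v_3 = (1, 0, 0, 0)ᵀ

Let N = A − (-1)·I. We want v_3 with N^3 v_3 = 0 but N^2 v_3 ≠ 0; then v_{j-1} := N · v_j for j = 3, …, 2.

Pick v_3 = (1, 0, 0, 0)ᵀ.
Then v_2 = N · v_3 = (8, 4, -16, -2)ᵀ.
Then v_1 = N · v_2 = (-8, 0, 16, 4)ᵀ.

Sanity check: (A − (-1)·I) v_1 = (0, 0, 0, 0)ᵀ = 0. ✓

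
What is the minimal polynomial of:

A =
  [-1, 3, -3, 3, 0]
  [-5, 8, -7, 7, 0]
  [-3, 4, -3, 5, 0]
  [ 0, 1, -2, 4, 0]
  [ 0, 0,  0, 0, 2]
x^3 - 6*x^2 + 12*x - 8

The characteristic polynomial is χ_A(x) = (x - 2)^5, so the eigenvalues are known. The minimal polynomial is
  m_A(x) = Π_λ (x − λ)^{k_λ}
where k_λ is the size of the *largest* Jordan block for λ (equivalently, the smallest k with (A − λI)^k v = 0 for every generalised eigenvector v of λ).

  λ = 2: largest Jordan block has size 3, contributing (x − 2)^3

So m_A(x) = (x - 2)^3 = x^3 - 6*x^2 + 12*x - 8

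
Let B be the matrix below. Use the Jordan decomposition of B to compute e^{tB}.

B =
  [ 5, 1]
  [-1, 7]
e^{tB} =
  [-t*exp(6*t) + exp(6*t), t*exp(6*t)]
  [-t*exp(6*t), t*exp(6*t) + exp(6*t)]

Strategy: write B = P · J · P⁻¹ where J is a Jordan canonical form, so e^{tB} = P · e^{tJ} · P⁻¹, and e^{tJ} can be computed block-by-block.

B has Jordan form
J =
  [6, 1]
  [0, 6]
(up to reordering of blocks).

Per-block formulas:
  For a 2×2 Jordan block J_2(6): exp(t · J_2(6)) = e^(6t)·(I + t·N), where N is the 2×2 nilpotent shift.

After assembling e^{tJ} and conjugating by P, we get:

e^{tB} =
  [-t*exp(6*t) + exp(6*t), t*exp(6*t)]
  [-t*exp(6*t), t*exp(6*t) + exp(6*t)]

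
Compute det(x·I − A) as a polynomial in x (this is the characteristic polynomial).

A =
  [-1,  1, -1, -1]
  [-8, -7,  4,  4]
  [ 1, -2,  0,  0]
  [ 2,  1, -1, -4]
x^4 + 12*x^3 + 54*x^2 + 108*x + 81

Expanding det(x·I − A) (e.g. by cofactor expansion or by noting that A is similar to its Jordan form J, which has the same characteristic polynomial as A) gives
  χ_A(x) = x^4 + 12*x^3 + 54*x^2 + 108*x + 81
which factors as (x + 3)^4. The eigenvalues (with algebraic multiplicities) are λ = -3 with multiplicity 4.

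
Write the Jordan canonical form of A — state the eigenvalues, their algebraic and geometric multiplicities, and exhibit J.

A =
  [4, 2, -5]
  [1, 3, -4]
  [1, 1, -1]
J_3(2)

The characteristic polynomial is
  det(x·I − A) = x^3 - 6*x^2 + 12*x - 8 = (x - 2)^3

Eigenvalues and multiplicities (the geometric multiplicity of λ is n − rank(A − λI), which equals the number of Jordan blocks for λ):
  λ = 2: algebraic multiplicity = 3, geometric multiplicity = 1

Determining the block sizes for each eigenvalue:
  λ = 2: one block (gm = 1), so the single block has size am = 3 → block sizes [3]

Assembling the blocks gives a Jordan form
J =
  [2, 1, 0]
  [0, 2, 1]
  [0, 0, 2]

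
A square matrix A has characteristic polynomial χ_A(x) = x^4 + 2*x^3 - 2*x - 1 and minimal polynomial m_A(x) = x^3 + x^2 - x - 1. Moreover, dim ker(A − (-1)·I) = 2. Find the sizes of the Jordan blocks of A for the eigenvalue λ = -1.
Block sizes for λ = -1: [2, 1]

Step 1 — from the characteristic polynomial, algebraic multiplicity of λ = -1 is 3. From dim ker(A − (-1)·I) = 2, there are exactly 2 Jordan blocks for λ = -1.
Step 2 — from the minimal polynomial, the factor (x + 1)^2 tells us the largest block for λ = -1 has size 2.
Step 3 — with total size 3, 2 blocks, and largest block 2, the block sizes (in nonincreasing order) are [2, 1].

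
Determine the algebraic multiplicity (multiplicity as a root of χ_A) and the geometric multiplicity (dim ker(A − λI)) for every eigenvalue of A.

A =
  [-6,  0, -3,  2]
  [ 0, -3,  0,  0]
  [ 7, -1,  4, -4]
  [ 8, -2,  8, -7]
λ = -3: alg = 4, geom = 2

Step 1 — factor the characteristic polynomial to read off the algebraic multiplicities:
  χ_A(x) = (x + 3)^4

Step 2 — compute geometric multiplicities via the rank-nullity identity g(λ) = n − rank(A − λI):
  rank(A − (-3)·I) = 2, so dim ker(A − (-3)·I) = n − 2 = 2

Summary:
  λ = -3: algebraic multiplicity = 4, geometric multiplicity = 2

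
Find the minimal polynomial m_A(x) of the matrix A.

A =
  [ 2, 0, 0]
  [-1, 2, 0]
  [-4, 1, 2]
x^3 - 6*x^2 + 12*x - 8

The characteristic polynomial is χ_A(x) = (x - 2)^3, so the eigenvalues are known. The minimal polynomial is
  m_A(x) = Π_λ (x − λ)^{k_λ}
where k_λ is the size of the *largest* Jordan block for λ (equivalently, the smallest k with (A − λI)^k v = 0 for every generalised eigenvector v of λ).

  λ = 2: largest Jordan block has size 3, contributing (x − 2)^3

So m_A(x) = (x - 2)^3 = x^3 - 6*x^2 + 12*x - 8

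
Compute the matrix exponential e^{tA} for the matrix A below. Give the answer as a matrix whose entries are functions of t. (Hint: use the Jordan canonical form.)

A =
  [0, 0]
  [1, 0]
e^{tA} =
  [1, 0]
  [t, 1]

Strategy: write A = P · J · P⁻¹ where J is a Jordan canonical form, so e^{tA} = P · e^{tJ} · P⁻¹, and e^{tJ} can be computed block-by-block.

A has Jordan form
J =
  [0, 1]
  [0, 0]
(up to reordering of blocks).

Per-block formulas:
  For a 2×2 Jordan block J_2(0): exp(t · J_2(0)) = e^(0t)·(I + t·N), where N is the 2×2 nilpotent shift.

After assembling e^{tJ} and conjugating by P, we get:

e^{tA} =
  [1, 0]
  [t, 1]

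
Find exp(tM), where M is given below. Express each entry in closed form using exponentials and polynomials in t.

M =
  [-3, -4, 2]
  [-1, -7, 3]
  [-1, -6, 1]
e^{tM} =
  [t^2*exp(-3*t) + exp(-3*t), 2*t^2*exp(-3*t) - 4*t*exp(-3*t), -2*t^2*exp(-3*t) + 2*t*exp(-3*t)]
  [t^2*exp(-3*t)/2 - t*exp(-3*t), t^2*exp(-3*t) - 4*t*exp(-3*t) + exp(-3*t), -t^2*exp(-3*t) + 3*t*exp(-3*t)]
  [t^2*exp(-3*t) - t*exp(-3*t), 2*t^2*exp(-3*t) - 6*t*exp(-3*t), -2*t^2*exp(-3*t) + 4*t*exp(-3*t) + exp(-3*t)]

Strategy: write M = P · J · P⁻¹ where J is a Jordan canonical form, so e^{tM} = P · e^{tJ} · P⁻¹, and e^{tJ} can be computed block-by-block.

M has Jordan form
J =
  [-3,  1,  0]
  [ 0, -3,  1]
  [ 0,  0, -3]
(up to reordering of blocks).

Per-block formulas:
  For a 3×3 Jordan block J_3(-3): exp(t · J_3(-3)) = e^(-3t)·(I + t·N + (t^2/2)·N^2), where N is the 3×3 nilpotent shift.

After assembling e^{tJ} and conjugating by P, we get:

e^{tM} =
  [t^2*exp(-3*t) + exp(-3*t), 2*t^2*exp(-3*t) - 4*t*exp(-3*t), -2*t^2*exp(-3*t) + 2*t*exp(-3*t)]
  [t^2*exp(-3*t)/2 - t*exp(-3*t), t^2*exp(-3*t) - 4*t*exp(-3*t) + exp(-3*t), -t^2*exp(-3*t) + 3*t*exp(-3*t)]
  [t^2*exp(-3*t) - t*exp(-3*t), 2*t^2*exp(-3*t) - 6*t*exp(-3*t), -2*t^2*exp(-3*t) + 4*t*exp(-3*t) + exp(-3*t)]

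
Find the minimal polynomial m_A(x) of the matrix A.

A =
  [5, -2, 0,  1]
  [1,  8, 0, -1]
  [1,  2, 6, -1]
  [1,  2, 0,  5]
x^2 - 12*x + 36

The characteristic polynomial is χ_A(x) = (x - 6)^4, so the eigenvalues are known. The minimal polynomial is
  m_A(x) = Π_λ (x − λ)^{k_λ}
where k_λ is the size of the *largest* Jordan block for λ (equivalently, the smallest k with (A − λI)^k v = 0 for every generalised eigenvector v of λ).

  λ = 6: largest Jordan block has size 2, contributing (x − 6)^2

So m_A(x) = (x - 6)^2 = x^2 - 12*x + 36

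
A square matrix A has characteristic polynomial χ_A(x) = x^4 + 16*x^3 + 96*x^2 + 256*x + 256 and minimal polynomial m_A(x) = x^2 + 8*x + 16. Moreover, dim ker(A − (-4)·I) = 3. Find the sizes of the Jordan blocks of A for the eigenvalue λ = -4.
Block sizes for λ = -4: [2, 1, 1]

Step 1 — from the characteristic polynomial, algebraic multiplicity of λ = -4 is 4. From dim ker(A − (-4)·I) = 3, there are exactly 3 Jordan blocks for λ = -4.
Step 2 — from the minimal polynomial, the factor (x + 4)^2 tells us the largest block for λ = -4 has size 2.
Step 3 — with total size 4, 3 blocks, and largest block 2, the block sizes (in nonincreasing order) are [2, 1, 1].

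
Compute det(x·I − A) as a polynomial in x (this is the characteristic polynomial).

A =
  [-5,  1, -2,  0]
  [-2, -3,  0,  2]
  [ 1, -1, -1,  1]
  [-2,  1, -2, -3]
x^4 + 12*x^3 + 54*x^2 + 108*x + 81

Expanding det(x·I − A) (e.g. by cofactor expansion or by noting that A is similar to its Jordan form J, which has the same characteristic polynomial as A) gives
  χ_A(x) = x^4 + 12*x^3 + 54*x^2 + 108*x + 81
which factors as (x + 3)^4. The eigenvalues (with algebraic multiplicities) are λ = -3 with multiplicity 4.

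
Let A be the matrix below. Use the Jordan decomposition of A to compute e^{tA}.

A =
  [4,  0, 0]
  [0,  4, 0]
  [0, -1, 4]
e^{tA} =
  [exp(4*t), 0, 0]
  [0, exp(4*t), 0]
  [0, -t*exp(4*t), exp(4*t)]

Strategy: write A = P · J · P⁻¹ where J is a Jordan canonical form, so e^{tA} = P · e^{tJ} · P⁻¹, and e^{tJ} can be computed block-by-block.

A has Jordan form
J =
  [4, 1, 0]
  [0, 4, 0]
  [0, 0, 4]
(up to reordering of blocks).

Per-block formulas:
  For a 1×1 block at λ = 4: exp(t · [4]) = [e^(4t)].
  For a 2×2 Jordan block J_2(4): exp(t · J_2(4)) = e^(4t)·(I + t·N), where N is the 2×2 nilpotent shift.

After assembling e^{tJ} and conjugating by P, we get:

e^{tA} =
  [exp(4*t), 0, 0]
  [0, exp(4*t), 0]
  [0, -t*exp(4*t), exp(4*t)]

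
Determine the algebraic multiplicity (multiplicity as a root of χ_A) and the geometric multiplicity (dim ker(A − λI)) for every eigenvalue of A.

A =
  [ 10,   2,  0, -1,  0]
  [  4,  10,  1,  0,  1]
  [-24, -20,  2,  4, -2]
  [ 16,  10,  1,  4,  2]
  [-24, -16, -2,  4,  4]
λ = 6: alg = 5, geom = 2

Step 1 — factor the characteristic polynomial to read off the algebraic multiplicities:
  χ_A(x) = (x - 6)^5

Step 2 — compute geometric multiplicities via the rank-nullity identity g(λ) = n − rank(A − λI):
  rank(A − (6)·I) = 3, so dim ker(A − (6)·I) = n − 3 = 2

Summary:
  λ = 6: algebraic multiplicity = 5, geometric multiplicity = 2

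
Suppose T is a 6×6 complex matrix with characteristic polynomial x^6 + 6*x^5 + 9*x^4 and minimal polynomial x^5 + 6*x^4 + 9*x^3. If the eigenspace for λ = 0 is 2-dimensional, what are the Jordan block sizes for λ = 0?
Block sizes for λ = 0: [3, 1]

Step 1 — from the characteristic polynomial, algebraic multiplicity of λ = 0 is 4. From dim ker(T − (0)·I) = 2, there are exactly 2 Jordan blocks for λ = 0.
Step 2 — from the minimal polynomial, the factor (x − 0)^3 tells us the largest block for λ = 0 has size 3.
Step 3 — with total size 4, 2 blocks, and largest block 3, the block sizes (in nonincreasing order) are [3, 1].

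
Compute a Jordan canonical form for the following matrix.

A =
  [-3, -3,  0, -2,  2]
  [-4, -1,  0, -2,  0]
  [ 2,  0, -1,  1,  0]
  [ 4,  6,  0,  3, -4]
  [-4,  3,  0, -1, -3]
J_2(-1) ⊕ J_2(-1) ⊕ J_1(-1)

The characteristic polynomial is
  det(x·I − A) = x^5 + 5*x^4 + 10*x^3 + 10*x^2 + 5*x + 1 = (x + 1)^5

Eigenvalues and multiplicities (the geometric multiplicity of λ is n − rank(A − λI), which equals the number of Jordan blocks for λ):
  λ = -1: algebraic multiplicity = 5, geometric multiplicity = 3

Determining the block sizes for each eigenvalue:
  λ = -1: with am = 5 and gm = 3, the partition is not yet determined (e.g. several partitions of 5 into 3 parts exist). Let N = A − (-1)·I. Computing rank(N^1) = 2, rank(N^2) = 0; the number of blocks of size ≥ j is rank(N^{j−1}) − rank(N^j), giving [3, 2]. So we have 2 block(s) of size 2, 1 block(s) of size 1 → block sizes [2, 2, 1]

Assembling the blocks gives a Jordan form
J =
  [-1,  1,  0,  0,  0]
  [ 0, -1,  0,  0,  0]
  [ 0,  0, -1,  1,  0]
  [ 0,  0,  0, -1,  0]
  [ 0,  0,  0,  0, -1]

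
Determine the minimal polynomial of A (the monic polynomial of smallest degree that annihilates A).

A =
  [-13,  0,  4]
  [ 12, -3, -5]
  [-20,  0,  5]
x^3 + 11*x^2 + 39*x + 45

The characteristic polynomial is χ_A(x) = (x + 3)^2*(x + 5), so the eigenvalues are known. The minimal polynomial is
  m_A(x) = Π_λ (x − λ)^{k_λ}
where k_λ is the size of the *largest* Jordan block for λ (equivalently, the smallest k with (A − λI)^k v = 0 for every generalised eigenvector v of λ).

  λ = -5: largest Jordan block has size 1, contributing (x + 5)
  λ = -3: largest Jordan block has size 2, contributing (x + 3)^2

So m_A(x) = (x + 3)^2*(x + 5) = x^3 + 11*x^2 + 39*x + 45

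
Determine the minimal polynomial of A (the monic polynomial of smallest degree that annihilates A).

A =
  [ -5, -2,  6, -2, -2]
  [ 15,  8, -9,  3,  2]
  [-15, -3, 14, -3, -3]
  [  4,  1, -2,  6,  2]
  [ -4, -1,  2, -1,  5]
x^4 - 23*x^3 + 198*x^2 - 756*x + 1080

The characteristic polynomial is χ_A(x) = (x - 6)^3*(x - 5)^2, so the eigenvalues are known. The minimal polynomial is
  m_A(x) = Π_λ (x − λ)^{k_λ}
where k_λ is the size of the *largest* Jordan block for λ (equivalently, the smallest k with (A − λI)^k v = 0 for every generalised eigenvector v of λ).

  λ = 5: largest Jordan block has size 1, contributing (x − 5)
  λ = 6: largest Jordan block has size 3, contributing (x − 6)^3

So m_A(x) = (x - 6)^3*(x - 5) = x^4 - 23*x^3 + 198*x^2 - 756*x + 1080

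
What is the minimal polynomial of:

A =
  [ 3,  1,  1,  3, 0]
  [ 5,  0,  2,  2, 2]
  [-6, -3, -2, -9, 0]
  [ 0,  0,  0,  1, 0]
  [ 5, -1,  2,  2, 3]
x^3 - 3*x^2 + 3*x - 1

The characteristic polynomial is χ_A(x) = (x - 1)^5, so the eigenvalues are known. The minimal polynomial is
  m_A(x) = Π_λ (x − λ)^{k_λ}
where k_λ is the size of the *largest* Jordan block for λ (equivalently, the smallest k with (A − λI)^k v = 0 for every generalised eigenvector v of λ).

  λ = 1: largest Jordan block has size 3, contributing (x − 1)^3

So m_A(x) = (x - 1)^3 = x^3 - 3*x^2 + 3*x - 1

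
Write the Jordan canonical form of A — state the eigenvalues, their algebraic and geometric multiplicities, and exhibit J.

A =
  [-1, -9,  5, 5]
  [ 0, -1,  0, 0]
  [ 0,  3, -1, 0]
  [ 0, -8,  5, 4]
J_2(-1) ⊕ J_1(-1) ⊕ J_1(4)

The characteristic polynomial is
  det(x·I − A) = x^4 - x^3 - 9*x^2 - 11*x - 4 = (x - 4)*(x + 1)^3

Eigenvalues and multiplicities (the geometric multiplicity of λ is n − rank(A − λI), which equals the number of Jordan blocks for λ):
  λ = -1: algebraic multiplicity = 3, geometric multiplicity = 2
  λ = 4: algebraic multiplicity = 1, geometric multiplicity = 1

Determining the block sizes for each eigenvalue:
  λ = -1: 2 blocks summing to 3 forces exactly one block of size 2 and the rest size 1 → block sizes [2, 1]
  λ = 4: one block (gm = 1), so the single block has size am = 1 → block sizes [1]

Assembling the blocks gives a Jordan form
J =
  [-1,  1,  0, 0]
  [ 0, -1,  0, 0]
  [ 0,  0, -1, 0]
  [ 0,  0,  0, 4]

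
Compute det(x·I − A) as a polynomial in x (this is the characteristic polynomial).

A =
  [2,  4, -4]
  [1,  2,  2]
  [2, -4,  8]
x^3 - 12*x^2 + 48*x - 64

Expanding det(x·I − A) (e.g. by cofactor expansion or by noting that A is similar to its Jordan form J, which has the same characteristic polynomial as A) gives
  χ_A(x) = x^3 - 12*x^2 + 48*x - 64
which factors as (x - 4)^3. The eigenvalues (with algebraic multiplicities) are λ = 4 with multiplicity 3.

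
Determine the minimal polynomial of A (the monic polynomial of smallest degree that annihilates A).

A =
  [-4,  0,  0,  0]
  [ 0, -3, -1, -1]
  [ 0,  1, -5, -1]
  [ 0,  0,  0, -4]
x^2 + 8*x + 16

The characteristic polynomial is χ_A(x) = (x + 4)^4, so the eigenvalues are known. The minimal polynomial is
  m_A(x) = Π_λ (x − λ)^{k_λ}
where k_λ is the size of the *largest* Jordan block for λ (equivalently, the smallest k with (A − λI)^k v = 0 for every generalised eigenvector v of λ).

  λ = -4: largest Jordan block has size 2, contributing (x + 4)^2

So m_A(x) = (x + 4)^2 = x^2 + 8*x + 16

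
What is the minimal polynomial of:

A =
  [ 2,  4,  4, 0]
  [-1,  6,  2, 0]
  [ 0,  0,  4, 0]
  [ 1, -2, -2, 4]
x^2 - 8*x + 16

The characteristic polynomial is χ_A(x) = (x - 4)^4, so the eigenvalues are known. The minimal polynomial is
  m_A(x) = Π_λ (x − λ)^{k_λ}
where k_λ is the size of the *largest* Jordan block for λ (equivalently, the smallest k with (A − λI)^k v = 0 for every generalised eigenvector v of λ).

  λ = 4: largest Jordan block has size 2, contributing (x − 4)^2

So m_A(x) = (x - 4)^2 = x^2 - 8*x + 16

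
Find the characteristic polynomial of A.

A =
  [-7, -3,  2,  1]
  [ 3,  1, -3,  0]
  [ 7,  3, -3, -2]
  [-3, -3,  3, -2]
x^4 + 11*x^3 + 42*x^2 + 68*x + 40

Expanding det(x·I − A) (e.g. by cofactor expansion or by noting that A is similar to its Jordan form J, which has the same characteristic polynomial as A) gives
  χ_A(x) = x^4 + 11*x^3 + 42*x^2 + 68*x + 40
which factors as (x + 2)^3*(x + 5). The eigenvalues (with algebraic multiplicities) are λ = -5 with multiplicity 1, λ = -2 with multiplicity 3.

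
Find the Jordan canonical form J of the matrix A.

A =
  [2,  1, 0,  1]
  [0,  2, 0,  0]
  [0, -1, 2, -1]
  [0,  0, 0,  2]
J_2(2) ⊕ J_1(2) ⊕ J_1(2)

The characteristic polynomial is
  det(x·I − A) = x^4 - 8*x^3 + 24*x^2 - 32*x + 16 = (x - 2)^4

Eigenvalues and multiplicities (the geometric multiplicity of λ is n − rank(A − λI), which equals the number of Jordan blocks for λ):
  λ = 2: algebraic multiplicity = 4, geometric multiplicity = 3

Determining the block sizes for each eigenvalue:
  λ = 2: 3 blocks summing to 4 forces exactly one block of size 2 and the rest size 1 → block sizes [2, 1, 1]

Assembling the blocks gives a Jordan form
J =
  [2, 1, 0, 0]
  [0, 2, 0, 0]
  [0, 0, 2, 0]
  [0, 0, 0, 2]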